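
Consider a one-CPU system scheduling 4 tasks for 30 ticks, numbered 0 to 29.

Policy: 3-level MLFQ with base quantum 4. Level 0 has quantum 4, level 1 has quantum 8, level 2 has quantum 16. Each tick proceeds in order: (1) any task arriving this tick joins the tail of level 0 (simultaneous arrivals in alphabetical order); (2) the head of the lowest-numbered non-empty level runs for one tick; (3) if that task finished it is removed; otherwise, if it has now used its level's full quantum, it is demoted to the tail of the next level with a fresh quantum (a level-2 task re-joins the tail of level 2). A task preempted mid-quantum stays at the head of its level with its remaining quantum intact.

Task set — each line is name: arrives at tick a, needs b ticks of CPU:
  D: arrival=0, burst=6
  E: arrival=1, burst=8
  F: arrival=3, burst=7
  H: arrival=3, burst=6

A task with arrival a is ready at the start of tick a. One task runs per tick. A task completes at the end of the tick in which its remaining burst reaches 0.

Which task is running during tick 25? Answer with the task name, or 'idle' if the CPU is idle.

running at tick 25 = H

t=0: L0/L1/L2 = D/-/- → run D
t=1: L0/L1/L2 = DE/-/- → run D
t=2: L0/L1/L2 = DE/-/- → run D
t=3: L0/L1/L2 = DEFH/-/- → run D
t=4: L0/L1/L2 = EFH/D/- → run E
t=5: L0/L1/L2 = EFH/D/- → run E
t=6: L0/L1/L2 = EFH/D/- → run E
t=7: L0/L1/L2 = EFH/D/- → run E
t=8: L0/L1/L2 = FH/DE/- → run F
t=9: L0/L1/L2 = FH/DE/- → run F
t=10: L0/L1/L2 = FH/DE/- → run F
t=11: L0/L1/L2 = FH/DE/- → run F
t=12: L0/L1/L2 = H/DEF/- → run H
t=13: L0/L1/L2 = H/DEF/- → run H
t=14: L0/L1/L2 = H/DEF/- → run H
t=15: L0/L1/L2 = H/DEF/- → run H
t=16: L0/L1/L2 = -/DEFH/- → run D
t=17: L0/L1/L2 = -/DEFH/- → run D
t=18: L0/L1/L2 = -/EFH/- → run E
t=19: L0/L1/L2 = -/EFH/- → run E
t=20: L0/L1/L2 = -/EFH/- → run E
t=21: L0/L1/L2 = -/EFH/- → run E
t=22: L0/L1/L2 = -/FH/- → run F
t=23: L0/L1/L2 = -/FH/- → run F
t=24: L0/L1/L2 = -/FH/- → run F
t=25: L0/L1/L2 = -/H/- → run H
t=26: L0/L1/L2 = -/H/- → run H
t=27: (idle)
t=28: (idle)
t=29: (idle)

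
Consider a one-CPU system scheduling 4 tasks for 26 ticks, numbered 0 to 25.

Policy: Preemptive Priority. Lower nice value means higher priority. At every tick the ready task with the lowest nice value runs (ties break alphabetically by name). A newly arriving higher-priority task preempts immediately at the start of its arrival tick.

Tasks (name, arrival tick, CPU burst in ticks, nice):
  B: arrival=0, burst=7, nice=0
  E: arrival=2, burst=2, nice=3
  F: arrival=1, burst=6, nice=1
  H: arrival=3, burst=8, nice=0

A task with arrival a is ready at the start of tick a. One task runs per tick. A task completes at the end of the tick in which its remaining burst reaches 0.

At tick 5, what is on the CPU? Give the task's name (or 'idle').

running at tick 5 = B

t=0: ready={B} → run B
t=1: ready={B,F} → run B
t=2: ready={B,E,F} → run B
t=3: ready={B,E,F,H} → run B
t=4: ready={B,E,F,H} → run B
t=5: ready={B,E,F,H} → run B
t=6: ready={B,E,F,H} → run B
t=7: ready={E,F,H} → run H
t=8: ready={E,F,H} → run H
t=9: ready={E,F,H} → run H
t=10: ready={E,F,H} → run H
t=11: ready={E,F,H} → run H
t=12: ready={E,F,H} → run H
t=13: ready={E,F,H} → run H
t=14: ready={E,F,H} → run H
t=15: ready={E,F} → run F
t=16: ready={E,F} → run F
t=17: ready={E,F} → run F
t=18: ready={E,F} → run F
t=19: ready={E,F} → run F
t=20: ready={E,F} → run F
t=21: ready={E} → run E
t=22: ready={E} → run E
t=23: (idle)
t=24: (idle)
t=25: (idle)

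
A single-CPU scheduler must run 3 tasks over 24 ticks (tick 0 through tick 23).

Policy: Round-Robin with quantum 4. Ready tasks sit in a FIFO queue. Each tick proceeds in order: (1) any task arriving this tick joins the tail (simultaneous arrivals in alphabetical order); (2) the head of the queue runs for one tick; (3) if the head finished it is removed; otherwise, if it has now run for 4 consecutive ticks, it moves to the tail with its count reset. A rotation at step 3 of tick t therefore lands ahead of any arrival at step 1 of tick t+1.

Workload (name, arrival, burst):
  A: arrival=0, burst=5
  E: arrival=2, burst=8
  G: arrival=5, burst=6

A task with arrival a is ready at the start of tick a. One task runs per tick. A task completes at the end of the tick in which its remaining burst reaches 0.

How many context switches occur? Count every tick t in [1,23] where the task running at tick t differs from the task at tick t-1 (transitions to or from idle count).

t=0: queue=[A] q_used=0 → run A
t=1: queue=[A] q_used=1 → run A
t=2: queue=[A,E] q_used=2 → run A
t=3: queue=[A,E] q_used=3 → run A
t=4: queue=[E,A] q_used=0 → run E
t=5: queue=[E,A,G] q_used=1 → run E
t=6: queue=[E,A,G] q_used=2 → run E
t=7: queue=[E,A,G] q_used=3 → run E
t=8: queue=[A,G,E] q_used=0 → run A
t=9: queue=[G,E] q_used=0 → run G
t=10: queue=[G,E] q_used=1 → run G
t=11: queue=[G,E] q_used=2 → run G
t=12: queue=[G,E] q_used=3 → run G
t=13: queue=[E,G] q_used=0 → run E
t=14: queue=[E,G] q_used=1 → run E
t=15: queue=[E,G] q_used=2 → run E
t=16: queue=[E,G] q_used=3 → run E
t=17: queue=[G] q_used=0 → run G
t=18: queue=[G] q_used=1 → run G
t=19: (idle)
t=20: (idle)
t=21: (idle)
t=22: (idle)
t=23: (idle)

context switches = 6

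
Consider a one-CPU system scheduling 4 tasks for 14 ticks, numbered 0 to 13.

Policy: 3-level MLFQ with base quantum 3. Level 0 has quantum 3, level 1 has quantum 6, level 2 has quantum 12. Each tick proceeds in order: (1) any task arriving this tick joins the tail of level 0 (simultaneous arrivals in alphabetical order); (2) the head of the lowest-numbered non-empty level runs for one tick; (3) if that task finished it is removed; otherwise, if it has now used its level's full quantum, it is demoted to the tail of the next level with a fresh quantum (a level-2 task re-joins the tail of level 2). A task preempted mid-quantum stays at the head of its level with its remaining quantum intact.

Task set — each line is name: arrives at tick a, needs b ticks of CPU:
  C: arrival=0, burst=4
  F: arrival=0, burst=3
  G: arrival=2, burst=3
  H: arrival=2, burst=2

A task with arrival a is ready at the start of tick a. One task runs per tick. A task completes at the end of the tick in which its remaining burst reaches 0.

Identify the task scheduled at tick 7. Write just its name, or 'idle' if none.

t=0: L0/L1/L2 = CF/-/- → run C
t=1: L0/L1/L2 = CF/-/- → run C
t=2: L0/L1/L2 = CFGH/-/- → run C
t=3: L0/L1/L2 = FGH/C/- → run F
t=4: L0/L1/L2 = FGH/C/- → run F
t=5: L0/L1/L2 = FGH/C/- → run F
t=6: L0/L1/L2 = GH/C/- → run G
t=7: L0/L1/L2 = GH/C/- → run G
t=8: L0/L1/L2 = GH/C/- → run G
t=9: L0/L1/L2 = H/C/- → run H
t=10: L0/L1/L2 = H/C/- → run H
t=11: L0/L1/L2 = -/C/- → run C
t=12: (idle)
t=13: (idle)

running at tick 7 = G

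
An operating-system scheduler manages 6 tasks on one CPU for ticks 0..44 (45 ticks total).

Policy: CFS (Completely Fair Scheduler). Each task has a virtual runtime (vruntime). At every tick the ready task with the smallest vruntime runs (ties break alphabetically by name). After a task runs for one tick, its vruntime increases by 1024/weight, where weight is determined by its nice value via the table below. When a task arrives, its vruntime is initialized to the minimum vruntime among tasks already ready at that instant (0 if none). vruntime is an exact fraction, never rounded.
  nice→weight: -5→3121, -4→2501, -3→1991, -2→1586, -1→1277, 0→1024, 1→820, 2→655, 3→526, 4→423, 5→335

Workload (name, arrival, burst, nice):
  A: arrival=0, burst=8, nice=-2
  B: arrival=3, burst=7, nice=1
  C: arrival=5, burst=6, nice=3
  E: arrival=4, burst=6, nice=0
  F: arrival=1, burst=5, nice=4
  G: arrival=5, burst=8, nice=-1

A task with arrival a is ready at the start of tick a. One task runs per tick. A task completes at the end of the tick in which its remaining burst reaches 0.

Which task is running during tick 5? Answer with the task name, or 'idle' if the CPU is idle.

running at tick 5 = C

t=0: vr[A=0] → run A
t=1: vr[A=512/793 F=512/793] → run A
t=2: vr[A=1024/793 F=512/793] → run F
t=3: vr[A=1024/793 B=1024/793 F=1028608/335439] → run A
t=4: vr[A=1536/793 B=1024/793 E=1024/793 F=1028608/335439] → run B
t=5: vr[A=1536/793 B=412928/162565 C=1024/793 E=1024/793 F=1028608/335439 G=1024/793] → run C
t=6: vr[A=1536/793 B=412928/162565 C=675328/208559 E=1024/793 F=1028608/335439 G=1024/793] → run E
t=7: vr[A=1536/793 B=412928/162565 C=675328/208559 E=1817/793 F=1028608/335439 G=1024/793] → run G
t=8: vr[A=1536/793 B=412928/162565 C=675328/208559 E=1817/793 F=1028608/335439 G=2119680/1012661] → run A
t=9: vr[A=2048/793 B=412928/162565 C=675328/208559 E=1817/793 F=1028608/335439 G=2119680/1012661] → run G
t=10: vr[A=2048/793 B=412928/162565 C=675328/208559 E=1817/793 F=1028608/335439 G=2931712/1012661] → run E
t=11: vr[A=2048/793 B=412928/162565 C=675328/208559 E=2610/793 F=1028608/335439 G=2931712/1012661] → run B
t=12: vr[A=2048/793 B=615936/162565 C=675328/208559 E=2610/793 F=1028608/335439 G=2931712/1012661] → run A
t=13: vr[A=2560/793 B=615936/162565 C=675328/208559 E=2610/793 F=1028608/335439 G=2931712/1012661] → run G
t=14: vr[A=2560/793 B=615936/162565 C=675328/208559 E=2610/793 F=1028608/335439 G=3743744/1012661] → run F
t=15: vr[A=2560/793 B=615936/162565 C=675328/208559 E=2610/793 F=1840640/335439 G=3743744/1012661] → run A
t=16: vr[A=3072/793 B=615936/162565 C=675328/208559 E=2610/793 F=1840640/335439 G=3743744/1012661] → run C
t=17: vr[A=3072/793 B=615936/162565 C=1081344/208559 E=2610/793 F=1840640/335439 G=3743744/1012661] → run E
t=18: vr[A=3072/793 B=615936/162565 C=1081344/208559 E=3403/793 F=1840640/335439 G=3743744/1012661] → run G
t=19: vr[A=3072/793 B=615936/162565 C=1081344/208559 E=3403/793 F=1840640/335439 G=4555776/1012661] → run B
t=20: vr[A=3072/793 B=818944/162565 C=1081344/208559 E=3403/793 F=1840640/335439 G=4555776/1012661] → run A
t=21: vr[A=3584/793 B=818944/162565 C=1081344/208559 E=3403/793 F=1840640/335439 G=4555776/1012661] → run E
t=22: vr[A=3584/793 B=818944/162565 C=1081344/208559 E=4196/793 F=1840640/335439 G=4555776/1012661] → run G
t=23: vr[A=3584/793 B=818944/162565 C=1081344/208559 E=4196/793 F=1840640/335439 G=5367808/1012661] → run A
t=24: vr[B=818944/162565 C=1081344/208559 E=4196/793 F=1840640/335439 G=5367808/1012661] → run B
t=25: vr[B=1021952/162565 C=1081344/208559 E=4196/793 F=1840640/335439 G=5367808/1012661] → run C
t=26: vr[B=1021952/162565 C=1487360/208559 E=4196/793 F=1840640/335439 G=5367808/1012661] → run E
t=27: vr[B=1021952/162565 C=1487360/208559 E=4989/793 F=1840640/335439 G=5367808/1012661] → run G
t=28: vr[B=1021952/162565 C=1487360/208559 E=4989/793 F=1840640/335439 G=6179840/1012661] → run F
t=29: vr[B=1021952/162565 C=1487360/208559 E=4989/793 F=884224/111813 G=6179840/1012661] → run G
t=30: vr[B=1021952/162565 C=1487360/208559 E=4989/793 F=884224/111813 G=6991872/1012661] → run B
t=31: vr[B=244992/32513 C=1487360/208559 E=4989/793 F=884224/111813 G=6991872/1012661] → run E
t=32: vr[B=244992/32513 C=1487360/208559 F=884224/111813 G=6991872/1012661] → run G
t=33: vr[B=244992/32513 C=1487360/208559 F=884224/111813] → run C
t=34: vr[B=244992/32513 C=1893376/208559 F=884224/111813] → run B
t=35: vr[B=1427968/162565 C=1893376/208559 F=884224/111813] → run F
t=36: vr[B=1427968/162565 C=1893376/208559 F=3464704/335439] → run B
t=37: vr[C=1893376/208559 F=3464704/335439] → run C
t=38: vr[C=2299392/208559 F=3464704/335439] → run F
t=39: vr[C=2299392/208559] → run C
t=40: (idle)
t=41: (idle)
t=42: (idle)
t=43: (idle)
t=44: (idle)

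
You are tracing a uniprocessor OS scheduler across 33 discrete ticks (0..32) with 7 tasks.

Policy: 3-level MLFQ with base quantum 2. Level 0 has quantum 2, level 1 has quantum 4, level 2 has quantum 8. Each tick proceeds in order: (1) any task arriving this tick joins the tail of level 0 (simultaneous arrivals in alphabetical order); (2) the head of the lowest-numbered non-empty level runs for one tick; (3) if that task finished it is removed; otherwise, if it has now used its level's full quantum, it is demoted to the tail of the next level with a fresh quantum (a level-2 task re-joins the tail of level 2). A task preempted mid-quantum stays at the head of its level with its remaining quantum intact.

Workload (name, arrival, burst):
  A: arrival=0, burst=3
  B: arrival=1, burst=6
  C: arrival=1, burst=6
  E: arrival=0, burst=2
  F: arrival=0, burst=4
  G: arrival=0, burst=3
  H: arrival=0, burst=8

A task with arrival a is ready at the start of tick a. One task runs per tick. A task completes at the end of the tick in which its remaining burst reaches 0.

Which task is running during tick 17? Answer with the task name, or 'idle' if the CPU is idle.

t=0: L0/L1/L2 = AEFGH/-/- → run A
t=1: L0/L1/L2 = AEFGHBC/-/- → run A
t=2: L0/L1/L2 = EFGHBC/A/- → run E
t=3: L0/L1/L2 = EFGHBC/A/- → run E
t=4: L0/L1/L2 = FGHBC/A/- → run F
t=5: L0/L1/L2 = FGHBC/A/- → run F
t=6: L0/L1/L2 = GHBC/AF/- → run G
t=7: L0/L1/L2 = GHBC/AF/- → run G
t=8: L0/L1/L2 = HBC/AFG/- → run H
t=9: L0/L1/L2 = HBC/AFG/- → run H
t=10: L0/L1/L2 = BC/AFGH/- → run B
t=11: L0/L1/L2 = BC/AFGH/- → run B
t=12: L0/L1/L2 = C/AFGHB/- → run C
t=13: L0/L1/L2 = C/AFGHB/- → run C
t=14: L0/L1/L2 = -/AFGHBC/- → run A
t=15: L0/L1/L2 = -/FGHBC/- → run F
t=16: L0/L1/L2 = -/FGHBC/- → run F
t=17: L0/L1/L2 = -/GHBC/- → run G
t=18: L0/L1/L2 = -/HBC/- → run H
t=19: L0/L1/L2 = -/HBC/- → run H
t=20: L0/L1/L2 = -/HBC/- → run H
t=21: L0/L1/L2 = -/HBC/- → run H
t=22: L0/L1/L2 = -/BC/H → run B
t=23: L0/L1/L2 = -/BC/H → run B
t=24: L0/L1/L2 = -/BC/H → run B
t=25: L0/L1/L2 = -/BC/H → run B
t=26: L0/L1/L2 = -/C/H → run C
t=27: L0/L1/L2 = -/C/H → run C
t=28: L0/L1/L2 = -/C/H → run C
t=29: L0/L1/L2 = -/C/H → run C
t=30: L0/L1/L2 = -/-/H → run H
t=31: L0/L1/L2 = -/-/H → run H
t=32: (idle)

running at tick 17 = G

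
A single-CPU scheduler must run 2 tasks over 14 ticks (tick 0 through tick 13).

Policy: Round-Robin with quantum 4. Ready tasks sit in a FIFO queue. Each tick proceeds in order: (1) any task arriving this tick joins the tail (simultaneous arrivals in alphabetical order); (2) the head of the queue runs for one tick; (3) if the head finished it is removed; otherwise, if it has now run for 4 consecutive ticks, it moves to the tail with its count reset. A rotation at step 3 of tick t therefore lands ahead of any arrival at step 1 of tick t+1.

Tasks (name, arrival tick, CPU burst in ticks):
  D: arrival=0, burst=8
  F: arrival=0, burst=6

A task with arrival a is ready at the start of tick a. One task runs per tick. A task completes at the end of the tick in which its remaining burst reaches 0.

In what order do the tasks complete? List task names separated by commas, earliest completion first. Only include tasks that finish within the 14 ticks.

t=0: queue=[D,F] q_used=0 → run D
t=1: queue=[D,F] q_used=1 → run D
t=2: queue=[D,F] q_used=2 → run D
t=3: queue=[D,F] q_used=3 → run D
t=4: queue=[F,D] q_used=0 → run F
t=5: queue=[F,D] q_used=1 → run F
t=6: queue=[F,D] q_used=2 → run F
t=7: queue=[F,D] q_used=3 → run F
t=8: queue=[D,F] q_used=0 → run D
t=9: queue=[D,F] q_used=1 → run D
t=10: queue=[D,F] q_used=2 → run D
t=11: queue=[D,F] q_used=3 → run D
t=12: queue=[F] q_used=0 → run F
t=13: queue=[F] q_used=1 → run F

completion order = D, F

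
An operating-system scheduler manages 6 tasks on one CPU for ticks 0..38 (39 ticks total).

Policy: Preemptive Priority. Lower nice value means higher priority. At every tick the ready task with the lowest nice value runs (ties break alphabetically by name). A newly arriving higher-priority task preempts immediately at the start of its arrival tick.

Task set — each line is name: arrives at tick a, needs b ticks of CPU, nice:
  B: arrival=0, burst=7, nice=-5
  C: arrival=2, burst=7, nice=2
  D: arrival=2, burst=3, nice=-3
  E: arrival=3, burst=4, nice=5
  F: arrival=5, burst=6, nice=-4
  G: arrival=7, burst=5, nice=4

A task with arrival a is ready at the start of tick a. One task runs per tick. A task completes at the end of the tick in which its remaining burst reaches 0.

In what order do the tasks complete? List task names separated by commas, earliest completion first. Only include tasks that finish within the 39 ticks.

completion order = B, F, D, C, G, E

t=0: ready={B} → run B
t=1: ready={B} → run B
t=2: ready={B,C,D} → run B
t=3: ready={B,C,D,E} → run B
t=4: ready={B,C,D,E} → run B
t=5: ready={B,C,D,E,F} → run B
t=6: ready={B,C,D,E,F} → run B
t=7: ready={C,D,E,F,G} → run F
t=8: ready={C,D,E,F,G} → run F
t=9: ready={C,D,E,F,G} → run F
t=10: ready={C,D,E,F,G} → run F
t=11: ready={C,D,E,F,G} → run F
t=12: ready={C,D,E,F,G} → run F
t=13: ready={C,D,E,G} → run D
t=14: ready={C,D,E,G} → run D
t=15: ready={C,D,E,G} → run D
t=16: ready={C,E,G} → run C
t=17: ready={C,E,G} → run C
t=18: ready={C,E,G} → run C
t=19: ready={C,E,G} → run C
t=20: ready={C,E,G} → run C
t=21: ready={C,E,G} → run C
t=22: ready={C,E,G} → run C
t=23: ready={E,G} → run G
t=24: ready={E,G} → run G
t=25: ready={E,G} → run G
t=26: ready={E,G} → run G
t=27: ready={E,G} → run G
t=28: ready={E} → run E
t=29: ready={E} → run E
t=30: ready={E} → run E
t=31: ready={E} → run E
t=32: (idle)
t=33: (idle)
t=34: (idle)
t=35: (idle)
t=36: (idle)
t=37: (idle)
t=38: (idle)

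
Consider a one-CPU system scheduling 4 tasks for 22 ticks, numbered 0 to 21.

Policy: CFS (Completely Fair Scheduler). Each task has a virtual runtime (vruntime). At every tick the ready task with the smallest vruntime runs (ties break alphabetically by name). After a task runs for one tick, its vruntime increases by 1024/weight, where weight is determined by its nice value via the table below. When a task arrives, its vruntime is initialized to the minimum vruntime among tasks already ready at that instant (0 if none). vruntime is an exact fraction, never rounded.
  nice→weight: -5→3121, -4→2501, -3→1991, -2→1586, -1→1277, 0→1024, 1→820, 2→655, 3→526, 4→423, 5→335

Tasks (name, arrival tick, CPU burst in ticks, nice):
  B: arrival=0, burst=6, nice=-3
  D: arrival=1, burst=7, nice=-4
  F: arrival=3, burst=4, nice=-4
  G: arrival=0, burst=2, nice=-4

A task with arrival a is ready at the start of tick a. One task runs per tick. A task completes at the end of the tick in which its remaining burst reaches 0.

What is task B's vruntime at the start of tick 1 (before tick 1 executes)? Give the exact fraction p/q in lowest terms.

t=0: vr[B=0 G=0] → run B
t=1: vr[B=1024/1991 D=0 G=0] → run D
t=2: vr[B=1024/1991 D=1024/2501 G=0] → run G
t=3: vr[B=1024/1991 D=1024/2501 F=1024/2501 G=1024/2501] → run D
t=4: vr[B=1024/1991 D=2048/2501 F=1024/2501 G=1024/2501] → run F
t=5: vr[B=1024/1991 D=2048/2501 F=2048/2501 G=1024/2501] → run G
t=6: vr[B=1024/1991 D=2048/2501 F=2048/2501] → run B
t=7: vr[B=2048/1991 D=2048/2501 F=2048/2501] → run D
t=8: vr[B=2048/1991 D=3072/2501 F=2048/2501] → run F
t=9: vr[B=2048/1991 D=3072/2501 F=3072/2501] → run B
t=10: vr[B=3072/1991 D=3072/2501 F=3072/2501] → run D
t=11: vr[B=3072/1991 D=4096/2501 F=3072/2501] → run F
t=12: vr[B=3072/1991 D=4096/2501 F=4096/2501] → run B
t=13: vr[B=4096/1991 D=4096/2501 F=4096/2501] → run D
t=14: vr[B=4096/1991 D=5120/2501 F=4096/2501] → run F
t=15: vr[B=4096/1991 D=5120/2501] → run D
t=16: vr[B=4096/1991 D=6144/2501] → run B
t=17: vr[B=5120/1991 D=6144/2501] → run D
t=18: vr[B=5120/1991] → run B
t=19: (idle)
t=20: (idle)
t=21: (idle)

vruntime(B, start of tick 1) = 1024/1991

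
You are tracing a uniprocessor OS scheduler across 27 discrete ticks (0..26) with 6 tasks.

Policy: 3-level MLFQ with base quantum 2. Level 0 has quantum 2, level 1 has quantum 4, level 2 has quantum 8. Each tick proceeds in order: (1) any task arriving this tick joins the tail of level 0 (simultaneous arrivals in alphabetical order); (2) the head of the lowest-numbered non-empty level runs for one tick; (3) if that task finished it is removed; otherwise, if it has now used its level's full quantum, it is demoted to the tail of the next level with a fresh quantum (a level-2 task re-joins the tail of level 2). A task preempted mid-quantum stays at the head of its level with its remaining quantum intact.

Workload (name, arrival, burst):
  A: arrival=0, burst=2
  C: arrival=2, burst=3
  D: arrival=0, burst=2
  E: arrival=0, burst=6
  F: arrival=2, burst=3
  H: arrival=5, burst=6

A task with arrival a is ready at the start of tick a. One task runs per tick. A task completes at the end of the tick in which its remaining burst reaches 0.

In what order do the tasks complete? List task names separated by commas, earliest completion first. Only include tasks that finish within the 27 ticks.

completion order = A, D, E, C, F, H

t=0: L0/L1/L2 = ADE/-/- → run A
t=1: L0/L1/L2 = ADE/-/- → run A
t=2: L0/L1/L2 = DECF/-/- → run D
t=3: L0/L1/L2 = DECF/-/- → run D
t=4: L0/L1/L2 = ECF/-/- → run E
t=5: L0/L1/L2 = ECFH/-/- → run E
t=6: L0/L1/L2 = CFH/E/- → run C
t=7: L0/L1/L2 = CFH/E/- → run C
t=8: L0/L1/L2 = FH/EC/- → run F
t=9: L0/L1/L2 = FH/EC/- → run F
t=10: L0/L1/L2 = H/ECF/- → run H
t=11: L0/L1/L2 = H/ECF/- → run H
t=12: L0/L1/L2 = -/ECFH/- → run E
t=13: L0/L1/L2 = -/ECFH/- → run E
t=14: L0/L1/L2 = -/ECFH/- → run E
t=15: L0/L1/L2 = -/ECFH/- → run E
t=16: L0/L1/L2 = -/CFH/- → run C
t=17: L0/L1/L2 = -/FH/- → run F
t=18: L0/L1/L2 = -/H/- → run H
t=19: L0/L1/L2 = -/H/- → run H
t=20: L0/L1/L2 = -/H/- → run H
t=21: L0/L1/L2 = -/H/- → run H
t=22: (idle)
t=23: (idle)
t=24: (idle)
t=25: (idle)
t=26: (idle)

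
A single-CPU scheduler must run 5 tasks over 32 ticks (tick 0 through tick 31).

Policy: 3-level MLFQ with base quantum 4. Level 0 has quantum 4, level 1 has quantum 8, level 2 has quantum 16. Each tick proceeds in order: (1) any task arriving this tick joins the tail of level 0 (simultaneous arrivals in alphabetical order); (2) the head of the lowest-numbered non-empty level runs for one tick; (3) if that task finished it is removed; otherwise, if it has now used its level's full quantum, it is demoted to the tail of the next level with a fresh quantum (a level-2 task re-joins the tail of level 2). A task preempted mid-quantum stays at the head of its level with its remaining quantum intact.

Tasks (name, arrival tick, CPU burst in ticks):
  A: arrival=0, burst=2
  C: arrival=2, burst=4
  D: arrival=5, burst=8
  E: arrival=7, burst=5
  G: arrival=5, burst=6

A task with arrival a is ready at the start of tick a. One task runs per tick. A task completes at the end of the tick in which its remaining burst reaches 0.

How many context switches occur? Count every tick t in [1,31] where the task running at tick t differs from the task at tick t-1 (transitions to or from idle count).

context switches = 8

t=0: L0/L1/L2 = A/-/- → run A
t=1: L0/L1/L2 = A/-/- → run A
t=2: L0/L1/L2 = C/-/- → run C
t=3: L0/L1/L2 = C/-/- → run C
t=4: L0/L1/L2 = C/-/- → run C
t=5: L0/L1/L2 = CDG/-/- → run C
t=6: L0/L1/L2 = DG/-/- → run D
t=7: L0/L1/L2 = DGE/-/- → run D
t=8: L0/L1/L2 = DGE/-/- → run D
t=9: L0/L1/L2 = DGE/-/- → run D
t=10: L0/L1/L2 = GE/D/- → run G
t=11: L0/L1/L2 = GE/D/- → run G
t=12: L0/L1/L2 = GE/D/- → run G
t=13: L0/L1/L2 = GE/D/- → run G
t=14: L0/L1/L2 = E/DG/- → run E
t=15: L0/L1/L2 = E/DG/- → run E
t=16: L0/L1/L2 = E/DG/- → run E
t=17: L0/L1/L2 = E/DG/- → run E
t=18: L0/L1/L2 = -/DGE/- → run D
t=19: L0/L1/L2 = -/DGE/- → run D
t=20: L0/L1/L2 = -/DGE/- → run D
t=21: L0/L1/L2 = -/DGE/- → run D
t=22: L0/L1/L2 = -/GE/- → run G
t=23: L0/L1/L2 = -/GE/- → run G
t=24: L0/L1/L2 = -/E/- → run E
t=25: (idle)
t=26: (idle)
t=27: (idle)
t=28: (idle)
t=29: (idle)
t=30: (idle)
t=31: (idle)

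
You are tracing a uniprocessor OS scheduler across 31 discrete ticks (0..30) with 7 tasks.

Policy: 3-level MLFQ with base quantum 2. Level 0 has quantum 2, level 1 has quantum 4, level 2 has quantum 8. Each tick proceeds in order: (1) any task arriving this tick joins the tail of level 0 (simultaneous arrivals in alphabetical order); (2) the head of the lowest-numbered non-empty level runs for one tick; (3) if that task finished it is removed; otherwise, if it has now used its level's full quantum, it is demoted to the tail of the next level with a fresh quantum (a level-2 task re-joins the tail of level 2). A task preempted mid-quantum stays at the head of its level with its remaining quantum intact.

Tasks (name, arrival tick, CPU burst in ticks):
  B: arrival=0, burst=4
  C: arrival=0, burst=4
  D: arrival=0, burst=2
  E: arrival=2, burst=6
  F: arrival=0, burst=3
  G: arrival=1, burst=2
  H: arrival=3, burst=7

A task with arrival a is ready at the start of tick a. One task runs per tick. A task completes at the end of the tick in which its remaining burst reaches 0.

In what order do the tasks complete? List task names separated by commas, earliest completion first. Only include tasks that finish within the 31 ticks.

completion order = D, G, B, C, F, E, H

t=0: L0/L1/L2 = BCDF/-/- → run B
t=1: L0/L1/L2 = BCDFG/-/- → run B
t=2: L0/L1/L2 = CDFGE/B/- → run C
t=3: L0/L1/L2 = CDFGEH/B/- → run C
t=4: L0/L1/L2 = DFGEH/BC/- → run D
t=5: L0/L1/L2 = DFGEH/BC/- → run D
t=6: L0/L1/L2 = FGEH/BC/- → run F
t=7: L0/L1/L2 = FGEH/BC/- → run F
t=8: L0/L1/L2 = GEH/BCF/- → run G
t=9: L0/L1/L2 = GEH/BCF/- → run G
t=10: L0/L1/L2 = EH/BCF/- → run E
t=11: L0/L1/L2 = EH/BCF/- → run E
t=12: L0/L1/L2 = H/BCFE/- → run H
t=13: L0/L1/L2 = H/BCFE/- → run H
t=14: L0/L1/L2 = -/BCFEH/- → run B
t=15: L0/L1/L2 = -/BCFEH/- → run B
t=16: L0/L1/L2 = -/CFEH/- → run C
t=17: L0/L1/L2 = -/CFEH/- → run C
t=18: L0/L1/L2 = -/FEH/- → run F
t=19: L0/L1/L2 = -/EH/- → run E
t=20: L0/L1/L2 = -/EH/- → run E
t=21: L0/L1/L2 = -/EH/- → run E
t=22: L0/L1/L2 = -/EH/- → run E
t=23: L0/L1/L2 = -/H/- → run H
t=24: L0/L1/L2 = -/H/- → run H
t=25: L0/L1/L2 = -/H/- → run H
t=26: L0/L1/L2 = -/H/- → run H
t=27: L0/L1/L2 = -/-/H → run H
t=28: (idle)
t=29: (idle)
t=30: (idle)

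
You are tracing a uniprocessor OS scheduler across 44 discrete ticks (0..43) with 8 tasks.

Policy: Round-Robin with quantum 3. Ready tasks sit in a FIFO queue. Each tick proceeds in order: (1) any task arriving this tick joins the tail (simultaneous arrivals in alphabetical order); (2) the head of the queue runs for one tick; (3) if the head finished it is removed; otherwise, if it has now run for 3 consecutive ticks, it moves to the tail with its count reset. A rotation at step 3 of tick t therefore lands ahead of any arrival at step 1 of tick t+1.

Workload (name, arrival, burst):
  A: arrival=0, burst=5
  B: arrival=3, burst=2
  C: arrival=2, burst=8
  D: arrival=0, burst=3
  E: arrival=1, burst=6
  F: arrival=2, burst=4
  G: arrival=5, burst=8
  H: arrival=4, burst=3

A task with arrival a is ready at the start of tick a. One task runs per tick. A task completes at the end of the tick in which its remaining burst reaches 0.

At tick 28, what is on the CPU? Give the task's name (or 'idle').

running at tick 28 = C

t=0: queue=[A,D] q_used=0 → run A
t=1: queue=[A,D,E] q_used=1 → run A
t=2: queue=[A,D,E,C,F] q_used=2 → run A
t=3: queue=[D,E,C,F,A,B] q_used=0 → run D
t=4: queue=[D,E,C,F,A,B,H] q_used=1 → run D
t=5: queue=[D,E,C,F,A,B,H,G] q_used=2 → run D
t=6: queue=[E,C,F,A,B,H,G] q_used=0 → run E
t=7: queue=[E,C,F,A,B,H,G] q_used=1 → run E
t=8: queue=[E,C,F,A,B,H,G] q_used=2 → run E
t=9: queue=[C,F,A,B,H,G,E] q_used=0 → run C
t=10: queue=[C,F,A,B,H,G,E] q_used=1 → run C
t=11: queue=[C,F,A,B,H,G,E] q_used=2 → run C
t=12: queue=[F,A,B,H,G,E,C] q_used=0 → run F
t=13: queue=[F,A,B,H,G,E,C] q_used=1 → run F
t=14: queue=[F,A,B,H,G,E,C] q_used=2 → run F
t=15: queue=[A,B,H,G,E,C,F] q_used=0 → run A
t=16: queue=[A,B,H,G,E,C,F] q_used=1 → run A
t=17: queue=[B,H,G,E,C,F] q_used=0 → run B
t=18: queue=[B,H,G,E,C,F] q_used=1 → run B
t=19: queue=[H,G,E,C,F] q_used=0 → run H
t=20: queue=[H,G,E,C,F] q_used=1 → run H
t=21: queue=[H,G,E,C,F] q_used=2 → run H
t=22: queue=[G,E,C,F] q_used=0 → run G
t=23: queue=[G,E,C,F] q_used=1 → run G
t=24: queue=[G,E,C,F] q_used=2 → run G
t=25: queue=[E,C,F,G] q_used=0 → run E
t=26: queue=[E,C,F,G] q_used=1 → run E
t=27: queue=[E,C,F,G] q_used=2 → run E
t=28: queue=[C,F,G] q_used=0 → run C
t=29: queue=[C,F,G] q_used=1 → run C
t=30: queue=[C,F,G] q_used=2 → run C
t=31: queue=[F,G,C] q_used=0 → run F
t=32: queue=[G,C] q_used=0 → run G
t=33: queue=[G,C] q_used=1 → run G
t=34: queue=[G,C] q_used=2 → run G
t=35: queue=[C,G] q_used=0 → run C
t=36: queue=[C,G] q_used=1 → run C
t=37: queue=[G] q_used=0 → run G
t=38: queue=[G] q_used=1 → run G
t=39: (idle)
t=40: (idle)
t=41: (idle)
t=42: (idle)
t=43: (idle)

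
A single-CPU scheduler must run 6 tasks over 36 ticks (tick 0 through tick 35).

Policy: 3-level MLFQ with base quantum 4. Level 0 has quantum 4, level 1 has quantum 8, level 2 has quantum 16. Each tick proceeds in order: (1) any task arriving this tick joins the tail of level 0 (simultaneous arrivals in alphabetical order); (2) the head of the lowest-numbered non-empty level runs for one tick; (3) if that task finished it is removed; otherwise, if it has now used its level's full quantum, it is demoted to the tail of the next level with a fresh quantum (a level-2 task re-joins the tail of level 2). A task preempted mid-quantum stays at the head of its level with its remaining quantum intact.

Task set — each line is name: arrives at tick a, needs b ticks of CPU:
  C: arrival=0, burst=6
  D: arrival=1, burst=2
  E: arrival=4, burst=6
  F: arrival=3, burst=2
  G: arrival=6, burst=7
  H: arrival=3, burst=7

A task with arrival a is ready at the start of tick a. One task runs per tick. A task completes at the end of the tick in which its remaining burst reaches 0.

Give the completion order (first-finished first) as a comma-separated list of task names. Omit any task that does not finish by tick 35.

t=0: L0/L1/L2 = C/-/- → run C
t=1: L0/L1/L2 = CD/-/- → run C
t=2: L0/L1/L2 = CD/-/- → run C
t=3: L0/L1/L2 = CDFH/-/- → run C
t=4: L0/L1/L2 = DFHE/C/- → run D
t=5: L0/L1/L2 = DFHE/C/- → run D
t=6: L0/L1/L2 = FHEG/C/- → run F
t=7: L0/L1/L2 = FHEG/C/- → run F
t=8: L0/L1/L2 = HEG/C/- → run H
t=9: L0/L1/L2 = HEG/C/- → run H
t=10: L0/L1/L2 = HEG/C/- → run H
t=11: L0/L1/L2 = HEG/C/- → run H
t=12: L0/L1/L2 = EG/CH/- → run E
t=13: L0/L1/L2 = EG/CH/- → run E
t=14: L0/L1/L2 = EG/CH/- → run E
t=15: L0/L1/L2 = EG/CH/- → run E
t=16: L0/L1/L2 = G/CHE/- → run G
t=17: L0/L1/L2 = G/CHE/- → run G
t=18: L0/L1/L2 = G/CHE/- → run G
t=19: L0/L1/L2 = G/CHE/- → run G
t=20: L0/L1/L2 = -/CHEG/- → run C
t=21: L0/L1/L2 = -/CHEG/- → run C
t=22: L0/L1/L2 = -/HEG/- → run H
t=23: L0/L1/L2 = -/HEG/- → run H
t=24: L0/L1/L2 = -/HEG/- → run H
t=25: L0/L1/L2 = -/EG/- → run E
t=26: L0/L1/L2 = -/EG/- → run E
t=27: L0/L1/L2 = -/G/- → run G
t=28: L0/L1/L2 = -/G/- → run G
t=29: L0/L1/L2 = -/G/- → run G
t=30: (idle)
t=31: (idle)
t=32: (idle)
t=33: (idle)
t=34: (idle)
t=35: (idle)

completion order = D, F, C, H, E, G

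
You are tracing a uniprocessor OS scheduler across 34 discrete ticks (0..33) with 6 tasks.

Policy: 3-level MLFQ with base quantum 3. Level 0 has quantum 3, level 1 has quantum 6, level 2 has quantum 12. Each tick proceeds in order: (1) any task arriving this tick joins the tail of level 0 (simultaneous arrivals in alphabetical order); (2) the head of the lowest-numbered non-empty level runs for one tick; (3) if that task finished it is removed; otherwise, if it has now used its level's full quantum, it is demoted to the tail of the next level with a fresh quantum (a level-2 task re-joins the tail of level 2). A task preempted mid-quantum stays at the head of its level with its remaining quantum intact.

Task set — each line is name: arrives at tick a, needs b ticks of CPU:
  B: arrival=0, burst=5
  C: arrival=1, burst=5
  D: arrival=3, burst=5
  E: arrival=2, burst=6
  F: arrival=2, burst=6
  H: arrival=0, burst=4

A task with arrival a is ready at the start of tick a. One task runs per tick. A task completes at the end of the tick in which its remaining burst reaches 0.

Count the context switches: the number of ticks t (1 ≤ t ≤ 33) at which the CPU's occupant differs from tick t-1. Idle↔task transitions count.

context switches = 12

t=0: L0/L1/L2 = BH/-/- → run B
t=1: L0/L1/L2 = BHC/-/- → run B
t=2: L0/L1/L2 = BHCEF/-/- → run B
t=3: L0/L1/L2 = HCEFD/B/- → run H
t=4: L0/L1/L2 = HCEFD/B/- → run H
t=5: L0/L1/L2 = HCEFD/B/- → run H
t=6: L0/L1/L2 = CEFD/BH/- → run C
t=7: L0/L1/L2 = CEFD/BH/- → run C
t=8: L0/L1/L2 = CEFD/BH/- → run C
t=9: L0/L1/L2 = EFD/BHC/- → run E
t=10: L0/L1/L2 = EFD/BHC/- → run E
t=11: L0/L1/L2 = EFD/BHC/- → run E
t=12: L0/L1/L2 = FD/BHCE/- → run F
t=13: L0/L1/L2 = FD/BHCE/- → run F
t=14: L0/L1/L2 = FD/BHCE/- → run F
t=15: L0/L1/L2 = D/BHCEF/- → run D
t=16: L0/L1/L2 = D/BHCEF/- → run D
t=17: L0/L1/L2 = D/BHCEF/- → run D
t=18: L0/L1/L2 = -/BHCEFD/- → run B
t=19: L0/L1/L2 = -/BHCEFD/- → run B
t=20: L0/L1/L2 = -/HCEFD/- → run H
t=21: L0/L1/L2 = -/CEFD/- → run C
t=22: L0/L1/L2 = -/CEFD/- → run C
t=23: L0/L1/L2 = -/EFD/- → run E
t=24: L0/L1/L2 = -/EFD/- → run E
t=25: L0/L1/L2 = -/EFD/- → run E
t=26: L0/L1/L2 = -/FD/- → run F
t=27: L0/L1/L2 = -/FD/- → run F
t=28: L0/L1/L2 = -/FD/- → run F
t=29: L0/L1/L2 = -/D/- → run D
t=30: L0/L1/L2 = -/D/- → run D
t=31: (idle)
t=32: (idle)
t=33: (idle)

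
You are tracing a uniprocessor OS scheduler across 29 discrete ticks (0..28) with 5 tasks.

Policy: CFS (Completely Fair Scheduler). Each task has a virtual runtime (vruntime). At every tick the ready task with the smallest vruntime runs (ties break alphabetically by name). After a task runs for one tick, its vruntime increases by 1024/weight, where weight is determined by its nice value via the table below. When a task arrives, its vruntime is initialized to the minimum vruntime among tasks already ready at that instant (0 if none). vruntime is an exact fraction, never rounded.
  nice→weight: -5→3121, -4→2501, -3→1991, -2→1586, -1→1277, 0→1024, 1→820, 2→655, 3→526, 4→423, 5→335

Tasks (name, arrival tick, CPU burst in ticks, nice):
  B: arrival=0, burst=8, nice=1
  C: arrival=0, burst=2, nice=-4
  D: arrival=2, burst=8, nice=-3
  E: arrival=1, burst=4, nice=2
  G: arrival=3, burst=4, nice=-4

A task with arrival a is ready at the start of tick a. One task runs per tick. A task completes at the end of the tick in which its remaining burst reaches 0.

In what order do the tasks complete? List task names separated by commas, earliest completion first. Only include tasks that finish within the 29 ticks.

t=0: vr[B=0 C=0] → run B
t=1: vr[B=256/205 C=0 E=0] → run C
t=2: vr[B=256/205 C=1024/2501 D=0 E=0] → run D
t=3: vr[B=256/205 C=1024/2501 D=1024/1991 E=0 G=0] → run E
t=4: vr[B=256/205 C=1024/2501 D=1024/1991 E=1024/655 G=0] → run G
t=5: vr[B=256/205 C=1024/2501 D=1024/1991 E=1024/655 G=1024/2501] → run C
t=6: vr[B=256/205 D=1024/1991 E=1024/655 G=1024/2501] → run G
t=7: vr[B=256/205 D=1024/1991 E=1024/655 G=2048/2501] → run D
t=8: vr[B=256/205 D=2048/1991 E=1024/655 G=2048/2501] → run G
t=9: vr[B=256/205 D=2048/1991 E=1024/655 G=3072/2501] → run D
t=10: vr[B=256/205 D=3072/1991 E=1024/655 G=3072/2501] → run G
t=11: vr[B=256/205 D=3072/1991 E=1024/655] → run B
t=12: vr[B=512/205 D=3072/1991 E=1024/655] → run D
t=13: vr[B=512/205 D=4096/1991 E=1024/655] → run E
t=14: vr[B=512/205 D=4096/1991 E=2048/655] → run D
t=15: vr[B=512/205 D=5120/1991 E=2048/655] → run B
t=16: vr[B=768/205 D=5120/1991 E=2048/655] → run D
t=17: vr[B=768/205 D=6144/1991 E=2048/655] → run D
t=18: vr[B=768/205 D=7168/1991 E=2048/655] → run E
t=19: vr[B=768/205 D=7168/1991 E=3072/655] → run D
t=20: vr[B=768/205 E=3072/655] → run B
t=21: vr[B=1024/205 E=3072/655] → run E
t=22: vr[B=1024/205] → run B
t=23: vr[B=256/41] → run B
t=24: vr[B=1536/205] → run B
t=25: vr[B=1792/205] → run B
t=26: (idle)
t=27: (idle)
t=28: (idle)

completion order = C, G, D, E, B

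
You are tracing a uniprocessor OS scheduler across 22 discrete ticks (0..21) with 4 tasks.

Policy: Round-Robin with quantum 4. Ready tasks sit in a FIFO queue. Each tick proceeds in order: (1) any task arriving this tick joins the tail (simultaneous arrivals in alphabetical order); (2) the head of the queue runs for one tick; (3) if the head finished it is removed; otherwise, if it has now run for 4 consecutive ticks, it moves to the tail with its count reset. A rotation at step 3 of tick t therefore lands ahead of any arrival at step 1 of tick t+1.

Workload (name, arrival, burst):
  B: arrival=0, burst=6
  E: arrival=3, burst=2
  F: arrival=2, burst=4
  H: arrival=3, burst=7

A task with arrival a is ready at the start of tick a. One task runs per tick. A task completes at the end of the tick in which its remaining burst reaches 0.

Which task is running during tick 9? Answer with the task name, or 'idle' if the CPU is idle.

t=0: queue=[B] q_used=0 → run B
t=1: queue=[B] q_used=1 → run B
t=2: queue=[B,F] q_used=2 → run B
t=3: queue=[B,F,E,H] q_used=3 → run B
t=4: queue=[F,E,H,B] q_used=0 → run F
t=5: queue=[F,E,H,B] q_used=1 → run F
t=6: queue=[F,E,H,B] q_used=2 → run F
t=7: queue=[F,E,H,B] q_used=3 → run F
t=8: queue=[E,H,B] q_used=0 → run E
t=9: queue=[E,H,B] q_used=1 → run E
t=10: queue=[H,B] q_used=0 → run H
t=11: queue=[H,B] q_used=1 → run H
t=12: queue=[H,B] q_used=2 → run H
t=13: queue=[H,B] q_used=3 → run H
t=14: queue=[B,H] q_used=0 → run B
t=15: queue=[B,H] q_used=1 → run B
t=16: queue=[H] q_used=0 → run H
t=17: queue=[H] q_used=1 → run H
t=18: queue=[H] q_used=2 → run H
t=19: (idle)
t=20: (idle)
t=21: (idle)

running at tick 9 = E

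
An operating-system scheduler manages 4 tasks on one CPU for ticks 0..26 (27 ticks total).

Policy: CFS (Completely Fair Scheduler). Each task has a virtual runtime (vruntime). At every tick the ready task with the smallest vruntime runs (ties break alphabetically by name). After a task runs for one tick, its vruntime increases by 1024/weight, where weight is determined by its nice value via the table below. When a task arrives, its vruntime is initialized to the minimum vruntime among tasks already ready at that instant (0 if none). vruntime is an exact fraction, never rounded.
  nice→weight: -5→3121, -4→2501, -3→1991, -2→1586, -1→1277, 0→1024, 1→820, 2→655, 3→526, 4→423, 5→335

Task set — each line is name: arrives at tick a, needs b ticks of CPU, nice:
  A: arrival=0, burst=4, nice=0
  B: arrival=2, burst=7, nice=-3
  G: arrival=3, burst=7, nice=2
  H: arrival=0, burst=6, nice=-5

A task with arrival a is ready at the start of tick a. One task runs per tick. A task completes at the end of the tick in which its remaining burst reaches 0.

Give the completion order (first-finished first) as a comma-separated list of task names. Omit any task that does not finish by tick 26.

t=0: vr[A=0 H=0] → run A
t=1: vr[A=1 H=0] → run H
t=2: vr[A=1 B=1024/3121 H=1024/3121] → run B
t=3: vr[A=1 B=5234688/6213911 G=1024/3121 H=1024/3121] → run G
t=4: vr[A=1 B=5234688/6213911 G=3866624/2044255 H=1024/3121] → run H
t=5: vr[A=1 B=5234688/6213911 G=3866624/2044255 H=2048/3121] → run H
t=6: vr[A=1 B=5234688/6213911 G=3866624/2044255 H=3072/3121] → run B
t=7: vr[A=1 B=8430592/6213911 G=3866624/2044255 H=3072/3121] → run H
t=8: vr[A=1 B=8430592/6213911 G=3866624/2044255 H=4096/3121] → run A
t=9: vr[A=2 B=8430592/6213911 G=3866624/2044255 H=4096/3121] → run H
t=10: vr[A=2 B=8430592/6213911 G=3866624/2044255 H=5120/3121] → run B
t=11: vr[A=2 B=11626496/6213911 G=3866624/2044255 H=5120/3121] → run H
t=12: vr[A=2 B=11626496/6213911 G=3866624/2044255] → run B
t=13: vr[A=2 B=14822400/6213911 G=3866624/2044255] → run G
t=14: vr[A=2 B=14822400/6213911 G=7062528/2044255] → run A
t=15: vr[A=3 B=14822400/6213911 G=7062528/2044255] → run B
t=16: vr[A=3 B=18018304/6213911 G=7062528/2044255] → run B
t=17: vr[A=3 B=21214208/6213911 G=7062528/2044255] → run A
t=18: vr[B=21214208/6213911 G=7062528/2044255] → run B
t=19: vr[G=7062528/2044255] → run G
t=20: vr[G=10258432/2044255] → run G
t=21: vr[G=13454336/2044255] → run G
t=22: vr[G=3330048/408851] → run G
t=23: vr[G=19846144/2044255] → run G
t=24: (idle)
t=25: (idle)
t=26: (idle)

completion order = H, A, B, G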